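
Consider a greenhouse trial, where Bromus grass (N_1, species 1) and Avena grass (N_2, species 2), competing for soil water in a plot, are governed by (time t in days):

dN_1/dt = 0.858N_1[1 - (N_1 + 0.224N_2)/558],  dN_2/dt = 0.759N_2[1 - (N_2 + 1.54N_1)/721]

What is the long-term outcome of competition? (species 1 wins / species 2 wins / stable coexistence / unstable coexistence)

species 1 excludes species 2

Compare the nullcline intercepts: K1/α12 = 558/0.224 = 2490 > K2 = 721; K2/α21 = 721/1.54 = 468 < K1 = 558.
Since the inequalities point opposite ways, species 1 can invade but species 2 cannot.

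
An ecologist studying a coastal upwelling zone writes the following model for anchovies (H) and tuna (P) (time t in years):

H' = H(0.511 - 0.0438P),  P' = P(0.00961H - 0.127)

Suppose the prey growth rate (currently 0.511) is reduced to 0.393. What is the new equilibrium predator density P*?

At the interior fixed point, setting dH/dt = 0 with H > 0 fixes P* = (prey growth rate)/(HP coefficient) — independent of the other coefficients.
With the change, P* = 0.393/0.0438 = 8.97; it falls from 11.7.

P* ≈ 8.97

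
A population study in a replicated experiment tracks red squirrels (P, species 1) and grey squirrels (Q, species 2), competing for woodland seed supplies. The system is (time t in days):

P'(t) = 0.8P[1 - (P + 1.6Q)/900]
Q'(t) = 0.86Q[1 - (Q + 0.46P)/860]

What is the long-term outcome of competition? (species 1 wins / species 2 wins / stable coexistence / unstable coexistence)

Compare the nullcline intercepts: K1/α12 = 900/1.6 = 562 < K2 = 860; K2/α21 = 860/0.46 = 1870 > K1 = 900.
Since the inequalities point opposite ways, species 2 can invade but species 1 cannot.

species 2 excludes species 1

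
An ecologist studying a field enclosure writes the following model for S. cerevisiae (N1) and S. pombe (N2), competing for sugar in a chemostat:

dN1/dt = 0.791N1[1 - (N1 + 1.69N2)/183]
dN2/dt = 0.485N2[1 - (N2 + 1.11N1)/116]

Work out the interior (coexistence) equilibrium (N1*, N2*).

Setting both brackets to zero gives the nullclines N1 + 1.69N2 = 183 and 1.11N1 + N2 = 116.
Substituting N2 = 116 - 1.11N1 into the first: N1(1 - 1.69·1.11) = 183 - 1.69·116.
So N1* = -13/-0.876 = 14.9, and then N2* = 116 - 1.11·14.9 = 99.5.

N1* ≈ 14.9, N2* ≈ 99.5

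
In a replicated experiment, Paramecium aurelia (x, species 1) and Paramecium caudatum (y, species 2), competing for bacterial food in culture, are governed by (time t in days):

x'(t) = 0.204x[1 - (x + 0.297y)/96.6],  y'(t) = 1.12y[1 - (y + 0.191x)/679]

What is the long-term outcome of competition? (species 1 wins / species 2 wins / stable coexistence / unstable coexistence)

Compare the nullcline intercepts: K1/α12 = 96.6/0.297 = 325 < K2 = 679; K2/α21 = 679/0.191 = 3550 > K1 = 96.6.
Since the inequalities point opposite ways, species 2 can invade but species 1 cannot.

species 2 excludes species 1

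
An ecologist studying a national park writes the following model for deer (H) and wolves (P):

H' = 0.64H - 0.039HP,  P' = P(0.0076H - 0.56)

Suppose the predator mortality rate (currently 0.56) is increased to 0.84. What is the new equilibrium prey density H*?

H* ≈ 111

At the interior fixed point, setting dP/dt = 0 with P > 0 fixes H* = (predator death rate)/(HP coefficient) — independent of the other coefficients.
With the change, H* = 0.84/0.0076 = 111; it rises from 73.7.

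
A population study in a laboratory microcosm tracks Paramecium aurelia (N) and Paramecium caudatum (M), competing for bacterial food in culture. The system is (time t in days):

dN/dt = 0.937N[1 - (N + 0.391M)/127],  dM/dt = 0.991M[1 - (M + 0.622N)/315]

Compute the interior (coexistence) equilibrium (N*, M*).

N* ≈ 5.07, M* ≈ 312

Setting both brackets to zero gives the nullclines N + 0.391M = 127 and 0.622N + M = 315.
Substituting M = 315 - 0.622N into the first: N(1 - 0.391·0.622) = 127 - 0.391·315.
So N* = 3.83/0.757 = 5.07, and then M* = 315 - 0.622·5.07 = 312.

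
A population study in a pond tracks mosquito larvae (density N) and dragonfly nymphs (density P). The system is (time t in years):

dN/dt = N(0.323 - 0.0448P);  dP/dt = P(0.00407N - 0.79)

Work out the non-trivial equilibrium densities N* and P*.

Set dP/dt = 0 with P > 0: 0.00407N - 0.79 = 0, so N* = 0.79/0.00407 = 194.
Set dN/dt = 0 with N > 0: 0.323 - 0.0448P = 0, so P* = 0.323/0.0448 = 7.21.

N* ≈ 194, P* ≈ 7.21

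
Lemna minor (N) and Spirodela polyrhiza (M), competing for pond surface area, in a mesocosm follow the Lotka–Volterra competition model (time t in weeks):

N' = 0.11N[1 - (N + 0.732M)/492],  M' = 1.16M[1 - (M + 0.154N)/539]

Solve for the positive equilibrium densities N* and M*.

N* ≈ 110, M* ≈ 522

Setting both brackets to zero gives the nullclines N + 0.732M = 492 and 0.154N + M = 539.
Substituting M = 539 - 0.154N into the first: N(1 - 0.732·0.154) = 492 - 0.732·539.
So N* = 97.5/0.887 = 110, and then M* = 539 - 0.154·110 = 522.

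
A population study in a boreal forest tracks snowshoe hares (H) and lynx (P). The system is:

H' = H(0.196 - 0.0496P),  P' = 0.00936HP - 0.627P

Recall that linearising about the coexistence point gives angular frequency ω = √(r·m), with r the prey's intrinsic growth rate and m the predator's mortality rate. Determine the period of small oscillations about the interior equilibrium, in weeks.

T ≈ 17.9 weeks

Here r = 0.196 and m = 0.627, so r·m = 0.123.
ω = √0.123 = 0.351 per week, hence T = 2π/ω ≈ 17.9 weeks.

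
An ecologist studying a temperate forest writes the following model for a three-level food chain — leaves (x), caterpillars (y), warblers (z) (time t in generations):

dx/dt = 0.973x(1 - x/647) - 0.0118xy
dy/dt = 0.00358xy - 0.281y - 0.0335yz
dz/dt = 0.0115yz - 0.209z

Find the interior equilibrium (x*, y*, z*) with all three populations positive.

From dz/dt = 0: 0.0115y* = 0.209, so y* = 18.2.
From dx/dt = 0: 0.973(1 - x*/647) = 0.0118·18.2, giving x* = 647·(1 - 0.22) = 504.
From dy/dt = 0: 0.00358·504 - 0.281 = 0.0335z*, so z* = 1.52/0.0335 = 45.5.

x* ≈ 504, y* ≈ 18.2, z* ≈ 45.5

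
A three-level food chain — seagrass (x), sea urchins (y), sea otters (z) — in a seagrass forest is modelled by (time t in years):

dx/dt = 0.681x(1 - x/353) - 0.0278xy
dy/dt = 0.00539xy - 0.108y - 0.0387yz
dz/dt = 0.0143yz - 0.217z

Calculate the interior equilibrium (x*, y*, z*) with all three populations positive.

From dz/dt = 0: 0.0143y* = 0.217, so y* = 15.2.
From dx/dt = 0: 0.681(1 - x*/353) = 0.0278·15.2, giving x* = 353·(1 - 0.619) = 134.
From dy/dt = 0: 0.00539·134 - 0.108 = 0.0387z*, so z* = 0.616/0.0387 = 15.9.

x* ≈ 134, y* ≈ 15.2, z* ≈ 15.9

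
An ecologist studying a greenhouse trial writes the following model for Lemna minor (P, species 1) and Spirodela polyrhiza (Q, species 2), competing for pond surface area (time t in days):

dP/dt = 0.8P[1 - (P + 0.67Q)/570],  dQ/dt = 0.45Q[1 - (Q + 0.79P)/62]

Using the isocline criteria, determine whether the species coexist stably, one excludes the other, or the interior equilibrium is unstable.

species 1 excludes species 2

Compare the nullcline intercepts: K1/α12 = 570/0.67 = 851 > K2 = 62; K2/α21 = 62/0.79 = 78.5 < K1 = 570.
Since the inequalities point opposite ways, species 1 can invade but species 2 cannot.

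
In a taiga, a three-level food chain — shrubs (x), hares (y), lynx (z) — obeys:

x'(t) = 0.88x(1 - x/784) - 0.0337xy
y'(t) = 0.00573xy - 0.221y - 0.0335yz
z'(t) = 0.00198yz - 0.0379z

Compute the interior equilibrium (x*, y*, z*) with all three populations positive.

x* ≈ 209, y* ≈ 19.1, z* ≈ 29.2

From dz/dt = 0: 0.00198y* = 0.0379, so y* = 19.1.
From dx/dt = 0: 0.88(1 - x*/784) = 0.0337·19.1, giving x* = 784·(1 - 0.733) = 209.
From dy/dt = 0: 0.00573·209 - 0.221 = 0.0335z*, so z* = 0.978/0.0335 = 29.2.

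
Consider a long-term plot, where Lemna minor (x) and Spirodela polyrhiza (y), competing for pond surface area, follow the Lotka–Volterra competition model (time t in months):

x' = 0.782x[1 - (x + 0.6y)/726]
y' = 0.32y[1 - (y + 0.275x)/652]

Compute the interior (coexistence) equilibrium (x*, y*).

x* ≈ 401, y* ≈ 542

Setting both brackets to zero gives the nullclines x + 0.6y = 726 and 0.275x + y = 652.
Substituting y = 652 - 0.275x into the first: x(1 - 0.6·0.275) = 726 - 0.6·652.
So x* = 335/0.835 = 401, and then y* = 652 - 0.275·401 = 542.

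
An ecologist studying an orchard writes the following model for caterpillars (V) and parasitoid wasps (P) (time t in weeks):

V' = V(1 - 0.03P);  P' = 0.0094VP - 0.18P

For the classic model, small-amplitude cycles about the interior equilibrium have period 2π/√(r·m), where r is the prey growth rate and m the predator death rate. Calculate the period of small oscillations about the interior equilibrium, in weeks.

T ≈ 14.8 weeks

Here r = 1 and m = 0.18, so r·m = 0.18.
ω = √0.18 = 0.424 per week, hence T = 2π/ω ≈ 14.8 weeks.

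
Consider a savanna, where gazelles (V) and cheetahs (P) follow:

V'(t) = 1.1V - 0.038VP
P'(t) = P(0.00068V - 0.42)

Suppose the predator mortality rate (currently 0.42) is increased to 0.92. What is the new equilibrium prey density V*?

At the interior fixed point, setting dP/dt = 0 with P > 0 fixes V* = (predator death rate)/(VP coefficient) — independent of the other coefficients.
With the change, V* = 0.92/0.00068 = 1350; it rises from 618.

V* ≈ 1350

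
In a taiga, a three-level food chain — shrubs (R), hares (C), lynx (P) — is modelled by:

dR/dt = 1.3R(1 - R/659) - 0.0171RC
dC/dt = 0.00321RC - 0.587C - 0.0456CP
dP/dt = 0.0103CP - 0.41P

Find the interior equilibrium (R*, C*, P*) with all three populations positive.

R* ≈ 314, C* ≈ 39.8, P* ≈ 9.23

From dP/dt = 0: 0.0103C* = 0.41, so C* = 39.8.
From dR/dt = 0: 1.3(1 - R*/659) = 0.0171·39.8, giving R* = 659·(1 - 0.524) = 314.
From dC/dt = 0: 0.00321·314 - 0.587 = 0.0456P*, so P* = 0.421/0.0456 = 9.23.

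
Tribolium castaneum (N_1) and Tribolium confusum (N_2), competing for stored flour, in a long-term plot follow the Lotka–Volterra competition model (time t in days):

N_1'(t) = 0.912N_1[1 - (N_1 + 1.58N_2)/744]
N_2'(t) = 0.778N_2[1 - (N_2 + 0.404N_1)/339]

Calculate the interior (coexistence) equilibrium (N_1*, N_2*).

Setting both brackets to zero gives the nullclines N_1 + 1.58N_2 = 744 and 0.404N_1 + N_2 = 339.
Substituting N_2 = 339 - 0.404N_1 into the first: N_1(1 - 1.58·0.404) = 744 - 1.58·339.
So N_1* = 208/0.362 = 576, and then N_2* = 339 - 0.404·576 = 106.

N_1* ≈ 576, N_2* ≈ 106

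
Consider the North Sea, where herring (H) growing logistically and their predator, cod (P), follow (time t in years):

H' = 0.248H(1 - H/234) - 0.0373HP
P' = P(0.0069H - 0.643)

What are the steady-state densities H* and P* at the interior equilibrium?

From dP/dt = 0 with P > 0: 0.0069H* = 0.643, so H* = 93.2.
Substitute into dH/dt = 0: 0.248(1 - 93.2/234) = 0.0373P*.
The bracket is 0.602, giving P* = 0.149/0.0373 = 4.

H* ≈ 93.2, P* ≈ 4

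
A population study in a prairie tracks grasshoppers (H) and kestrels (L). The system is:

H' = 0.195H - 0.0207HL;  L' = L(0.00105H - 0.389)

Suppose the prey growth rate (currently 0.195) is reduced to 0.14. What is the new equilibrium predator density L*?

At the interior fixed point, setting dH/dt = 0 with H > 0 fixes L* = (prey growth rate)/(HL coefficient) — independent of the other coefficients.
With the change, L* = 0.14/0.0207 = 6.76; it falls from 9.42.

L* ≈ 6.76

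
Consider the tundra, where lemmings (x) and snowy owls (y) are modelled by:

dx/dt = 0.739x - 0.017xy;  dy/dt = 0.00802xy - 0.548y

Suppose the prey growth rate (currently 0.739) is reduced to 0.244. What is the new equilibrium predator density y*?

At the interior fixed point, setting dx/dt = 0 with x > 0 fixes y* = (prey growth rate)/(xy coefficient) — independent of the other coefficients.
With the change, y* = 0.244/0.017 = 14.4; it falls from 43.5.

y* ≈ 14.4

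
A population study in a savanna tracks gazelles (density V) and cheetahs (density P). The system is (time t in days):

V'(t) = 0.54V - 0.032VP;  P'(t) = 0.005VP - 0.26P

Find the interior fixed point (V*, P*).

V* ≈ 52, P* ≈ 16.9

Set dP/dt = 0 with P > 0: 0.005V - 0.26 = 0, so V* = 0.26/0.005 = 52.
Set dV/dt = 0 with V > 0: 0.54 - 0.032P = 0, so P* = 0.54/0.032 = 16.9.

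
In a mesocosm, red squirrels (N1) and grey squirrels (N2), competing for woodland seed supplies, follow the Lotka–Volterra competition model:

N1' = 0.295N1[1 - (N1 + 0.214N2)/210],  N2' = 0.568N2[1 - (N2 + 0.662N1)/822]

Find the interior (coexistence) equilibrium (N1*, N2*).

Setting both brackets to zero gives the nullclines N1 + 0.214N2 = 210 and 0.662N1 + N2 = 822.
Substituting N2 = 822 - 0.662N1 into the first: N1(1 - 0.214·0.662) = 210 - 0.214·822.
So N1* = 34.1/0.858 = 39.7, and then N2* = 822 - 0.662·39.7 = 796.

N1* ≈ 39.7, N2* ≈ 796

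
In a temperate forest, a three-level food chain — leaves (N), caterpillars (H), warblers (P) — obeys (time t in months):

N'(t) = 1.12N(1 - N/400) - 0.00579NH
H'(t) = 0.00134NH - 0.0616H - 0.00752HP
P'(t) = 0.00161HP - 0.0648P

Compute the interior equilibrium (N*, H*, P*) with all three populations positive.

N* ≈ 317, H* ≈ 40.2, P* ≈ 48.3

From dP/dt = 0: 0.00161H* = 0.0648, so H* = 40.2.
From dN/dt = 0: 1.12(1 - N*/400) = 0.00579·40.2, giving N* = 400·(1 - 0.208) = 317.
From dH/dt = 0: 0.00134·317 - 0.0616 = 0.00752P*, so P* = 0.363/0.00752 = 48.3.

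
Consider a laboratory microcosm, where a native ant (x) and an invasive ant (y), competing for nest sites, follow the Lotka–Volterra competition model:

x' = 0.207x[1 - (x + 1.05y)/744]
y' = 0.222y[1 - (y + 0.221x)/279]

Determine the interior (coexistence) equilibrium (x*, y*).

x* ≈ 587, y* ≈ 149

Setting both brackets to zero gives the nullclines x + 1.05y = 744 and 0.221x + y = 279.
Substituting y = 279 - 0.221x into the first: x(1 - 1.05·0.221) = 744 - 1.05·279.
So x* = 451/0.768 = 587, and then y* = 279 - 0.221·587 = 149.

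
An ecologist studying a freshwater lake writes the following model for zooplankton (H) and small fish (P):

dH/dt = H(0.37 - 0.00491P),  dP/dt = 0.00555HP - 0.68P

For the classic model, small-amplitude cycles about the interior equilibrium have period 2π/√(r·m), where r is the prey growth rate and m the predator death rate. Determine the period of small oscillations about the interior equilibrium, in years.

Here r = 0.37 and m = 0.68, so r·m = 0.252.
ω = √0.252 = 0.502 per year, hence T = 2π/ω ≈ 12.5 years.

T ≈ 12.5 years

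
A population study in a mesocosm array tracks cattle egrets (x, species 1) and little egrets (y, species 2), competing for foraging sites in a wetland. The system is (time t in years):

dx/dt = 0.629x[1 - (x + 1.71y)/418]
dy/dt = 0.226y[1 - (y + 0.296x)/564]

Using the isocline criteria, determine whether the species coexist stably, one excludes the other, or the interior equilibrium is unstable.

Compare the nullcline intercepts: K1/α12 = 418/1.71 = 244 < K2 = 564; K2/α21 = 564/0.296 = 1910 > K1 = 418.
Since the inequalities point opposite ways, species 2 can invade but species 1 cannot.

species 2 excludes species 1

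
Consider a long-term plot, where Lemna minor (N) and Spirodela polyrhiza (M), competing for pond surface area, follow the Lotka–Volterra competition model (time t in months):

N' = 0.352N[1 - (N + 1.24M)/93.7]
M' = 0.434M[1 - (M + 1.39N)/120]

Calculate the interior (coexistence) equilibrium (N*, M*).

N* ≈ 76.1, M* ≈ 14.2

Setting both brackets to zero gives the nullclines N + 1.24M = 93.7 and 1.39N + M = 120.
Substituting M = 120 - 1.39N into the first: N(1 - 1.24·1.39) = 93.7 - 1.24·120.
So N* = -55.1/-0.724 = 76.1, and then M* = 120 - 1.39·76.1 = 14.2.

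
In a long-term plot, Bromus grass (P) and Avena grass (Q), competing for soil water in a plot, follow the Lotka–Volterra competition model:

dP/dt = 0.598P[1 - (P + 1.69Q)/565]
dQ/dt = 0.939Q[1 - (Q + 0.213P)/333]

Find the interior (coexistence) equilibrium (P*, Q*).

Setting both brackets to zero gives the nullclines P + 1.69Q = 565 and 0.213P + Q = 333.
Substituting Q = 333 - 0.213P into the first: P(1 - 1.69·0.213) = 565 - 1.69·333.
So P* = 2.23/0.64 = 3.48, and then Q* = 333 - 0.213·3.48 = 332.

P* ≈ 3.48, Q* ≈ 332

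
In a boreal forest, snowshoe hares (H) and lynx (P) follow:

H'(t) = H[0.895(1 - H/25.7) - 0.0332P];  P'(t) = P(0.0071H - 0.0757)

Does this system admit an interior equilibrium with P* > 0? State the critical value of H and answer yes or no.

The predator equation gives dP/dt > 0 only when H > 0.0757/0.0071 = 10.7.
Without the predator, H → K = 25.7. Since 25.7 > 10.7, the predator can invade and persist.

Threshold H = 10.7; K > 10.7, so yes, the predator persists.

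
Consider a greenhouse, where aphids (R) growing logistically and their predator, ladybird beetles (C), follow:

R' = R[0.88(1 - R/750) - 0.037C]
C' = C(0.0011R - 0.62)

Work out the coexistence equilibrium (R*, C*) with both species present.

R* ≈ 564, C* ≈ 5.91

From dC/dt = 0 with C > 0: 0.0011R* = 0.62, so R* = 564.
Substitute into dR/dt = 0: 0.88(1 - 564/750) = 0.037C*.
The bracket is 0.248, giving C* = 0.219/0.037 = 5.91.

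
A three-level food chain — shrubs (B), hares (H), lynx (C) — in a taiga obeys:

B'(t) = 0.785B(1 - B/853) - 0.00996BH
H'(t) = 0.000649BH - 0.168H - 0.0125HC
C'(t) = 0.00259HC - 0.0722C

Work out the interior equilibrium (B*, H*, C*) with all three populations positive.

B* ≈ 551, H* ≈ 27.9, C* ≈ 15.2

From dC/dt = 0: 0.00259H* = 0.0722, so H* = 27.9.
From dB/dt = 0: 0.785(1 - B*/853) = 0.00996·27.9, giving B* = 853·(1 - 0.354) = 551.
From dH/dt = 0: 0.000649·551 - 0.168 = 0.0125C*, so C* = 0.19/0.0125 = 15.2.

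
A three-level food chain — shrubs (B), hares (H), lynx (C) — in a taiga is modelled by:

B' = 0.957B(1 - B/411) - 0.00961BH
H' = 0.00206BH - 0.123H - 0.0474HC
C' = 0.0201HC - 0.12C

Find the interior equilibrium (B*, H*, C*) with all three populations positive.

From dC/dt = 0: 0.0201H* = 0.12, so H* = 5.97.
From dB/dt = 0: 0.957(1 - B*/411) = 0.00961·5.97, giving B* = 411·(1 - 0.06) = 386.
From dH/dt = 0: 0.00206·386 - 0.123 = 0.0474C*, so C* = 0.673/0.0474 = 14.2.

B* ≈ 386, H* ≈ 5.97, C* ≈ 14.2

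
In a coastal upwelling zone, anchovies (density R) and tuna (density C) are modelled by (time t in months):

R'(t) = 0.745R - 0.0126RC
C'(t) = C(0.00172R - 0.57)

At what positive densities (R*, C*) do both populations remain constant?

R* ≈ 331, C* ≈ 59.1

Set dC/dt = 0 with C > 0: 0.00172R - 0.57 = 0, so R* = 0.57/0.00172 = 331.
Set dR/dt = 0 with R > 0: 0.745 - 0.0126C = 0, so C* = 0.745/0.0126 = 59.1.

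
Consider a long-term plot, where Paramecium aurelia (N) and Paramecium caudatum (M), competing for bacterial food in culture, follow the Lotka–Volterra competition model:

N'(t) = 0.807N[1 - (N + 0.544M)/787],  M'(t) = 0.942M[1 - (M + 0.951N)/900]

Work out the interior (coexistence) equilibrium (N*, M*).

N* ≈ 616, M* ≈ 314

Setting both brackets to zero gives the nullclines N + 0.544M = 787 and 0.951N + M = 900.
Substituting M = 900 - 0.951N into the first: N(1 - 0.544·0.951) = 787 - 0.544·900.
So N* = 297/0.483 = 616, and then M* = 900 - 0.951·616 = 314.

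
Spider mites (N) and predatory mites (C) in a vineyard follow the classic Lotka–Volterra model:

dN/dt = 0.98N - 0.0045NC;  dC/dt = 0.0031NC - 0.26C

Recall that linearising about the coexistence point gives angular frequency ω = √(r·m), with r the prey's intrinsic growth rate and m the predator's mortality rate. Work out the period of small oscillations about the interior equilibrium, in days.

Here r = 0.98 and m = 0.26, so r·m = 0.255.
ω = √0.255 = 0.505 per day, hence T = 2π/ω ≈ 12.4 days.

T ≈ 12.4 days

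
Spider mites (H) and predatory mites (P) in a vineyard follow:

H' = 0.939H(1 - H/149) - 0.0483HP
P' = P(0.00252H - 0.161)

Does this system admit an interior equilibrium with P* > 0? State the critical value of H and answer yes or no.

Threshold H = 63.9; K > 63.9, so yes, the predator persists.

The predator equation gives dP/dt > 0 only when H > 0.161/0.00252 = 63.9.
Without the predator, H → K = 149. Since 149 > 63.9, the predator can invade and persist.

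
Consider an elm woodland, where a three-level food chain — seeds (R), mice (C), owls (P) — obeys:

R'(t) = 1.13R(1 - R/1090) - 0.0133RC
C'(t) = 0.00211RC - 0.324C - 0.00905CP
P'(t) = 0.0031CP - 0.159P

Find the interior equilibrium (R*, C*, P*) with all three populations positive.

From dP/dt = 0: 0.0031C* = 0.159, so C* = 51.3.
From dR/dt = 0: 1.13(1 - R*/1090) = 0.0133·51.3, giving R* = 1090·(1 - 0.604) = 432.
From dC/dt = 0: 0.00211·432 - 0.324 = 0.00905P*, so P* = 0.587/0.00905 = 64.9.

R* ≈ 432, C* ≈ 51.3, P* ≈ 64.9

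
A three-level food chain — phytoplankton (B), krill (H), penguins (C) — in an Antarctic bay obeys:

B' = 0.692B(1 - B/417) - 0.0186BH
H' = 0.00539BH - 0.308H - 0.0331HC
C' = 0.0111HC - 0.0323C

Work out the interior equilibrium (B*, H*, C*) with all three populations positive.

B* ≈ 384, H* ≈ 2.91, C* ≈ 53.3

From dC/dt = 0: 0.0111H* = 0.0323, so H* = 2.91.
From dB/dt = 0: 0.692(1 - B*/417) = 0.0186·2.91, giving B* = 417·(1 - 0.0782) = 384.
From dH/dt = 0: 0.00539·384 - 0.308 = 0.0331C*, so C* = 1.76/0.0331 = 53.3.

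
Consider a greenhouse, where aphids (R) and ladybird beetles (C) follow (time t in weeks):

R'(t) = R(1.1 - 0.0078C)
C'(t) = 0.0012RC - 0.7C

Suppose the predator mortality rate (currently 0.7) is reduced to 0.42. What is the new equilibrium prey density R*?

At the interior fixed point, setting dC/dt = 0 with C > 0 fixes R* = (predator death rate)/(RC coefficient) — independent of the other coefficients.
With the change, R* = 0.42/0.0012 = 350; it falls from 583.

R* ≈ 350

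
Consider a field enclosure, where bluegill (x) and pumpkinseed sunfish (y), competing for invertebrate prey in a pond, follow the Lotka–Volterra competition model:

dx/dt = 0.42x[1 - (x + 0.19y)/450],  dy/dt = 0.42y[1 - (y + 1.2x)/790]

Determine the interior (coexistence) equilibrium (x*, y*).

Setting both brackets to zero gives the nullclines x + 0.19y = 450 and 1.2x + y = 790.
Substituting y = 790 - 1.2x into the first: x(1 - 0.19·1.2) = 450 - 0.19·790.
So x* = 300/0.772 = 388, and then y* = 790 - 1.2·388 = 324.

x* ≈ 388, y* ≈ 324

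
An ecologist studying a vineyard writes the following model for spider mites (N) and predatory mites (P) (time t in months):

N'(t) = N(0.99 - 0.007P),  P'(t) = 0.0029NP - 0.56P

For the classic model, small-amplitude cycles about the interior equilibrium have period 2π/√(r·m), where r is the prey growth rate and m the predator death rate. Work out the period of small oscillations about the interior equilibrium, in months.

Here r = 0.99 and m = 0.56, so r·m = 0.554.
ω = √0.554 = 0.745 per month, hence T = 2π/ω ≈ 8.44 months.

T ≈ 8.44 months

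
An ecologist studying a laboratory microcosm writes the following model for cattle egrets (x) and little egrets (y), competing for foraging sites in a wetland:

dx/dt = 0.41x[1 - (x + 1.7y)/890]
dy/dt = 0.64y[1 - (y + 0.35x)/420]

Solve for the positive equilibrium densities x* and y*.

x* ≈ 435, y* ≈ 268

Setting both brackets to zero gives the nullclines x + 1.7y = 890 and 0.35x + y = 420.
Substituting y = 420 - 0.35x into the first: x(1 - 1.7·0.35) = 890 - 1.7·420.
So x* = 176/0.405 = 435, and then y* = 420 - 0.35·435 = 268.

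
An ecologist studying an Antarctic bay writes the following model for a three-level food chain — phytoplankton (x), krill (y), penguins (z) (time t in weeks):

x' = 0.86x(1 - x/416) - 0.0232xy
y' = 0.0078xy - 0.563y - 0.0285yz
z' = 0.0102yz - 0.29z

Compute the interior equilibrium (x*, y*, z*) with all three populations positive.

x* ≈ 96.9, y* ≈ 28.4, z* ≈ 6.77

From dz/dt = 0: 0.0102y* = 0.29, so y* = 28.4.
From dx/dt = 0: 0.86(1 - x*/416) = 0.0232·28.4, giving x* = 416·(1 - 0.767) = 96.9.
From dy/dt = 0: 0.0078·96.9 - 0.563 = 0.0285z*, so z* = 0.193/0.0285 = 6.77.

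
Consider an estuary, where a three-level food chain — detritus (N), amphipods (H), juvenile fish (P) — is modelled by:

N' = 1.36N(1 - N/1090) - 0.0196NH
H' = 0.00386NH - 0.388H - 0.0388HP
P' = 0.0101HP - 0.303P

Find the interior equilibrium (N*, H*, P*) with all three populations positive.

N* ≈ 619, H* ≈ 30, P* ≈ 51.6

From dP/dt = 0: 0.0101H* = 0.303, so H* = 30.
From dN/dt = 0: 1.36(1 - N*/1090) = 0.0196·30, giving N* = 1090·(1 - 0.432) = 619.
From dH/dt = 0: 0.00386·619 - 0.388 = 0.0388P*, so P* = 2/0.0388 = 51.6.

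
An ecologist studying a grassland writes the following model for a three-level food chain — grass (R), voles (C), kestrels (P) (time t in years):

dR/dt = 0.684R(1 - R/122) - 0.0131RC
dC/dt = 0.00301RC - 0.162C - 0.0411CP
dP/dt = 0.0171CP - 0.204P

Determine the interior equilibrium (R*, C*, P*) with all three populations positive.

R* ≈ 94.1, C* ≈ 11.9, P* ≈ 2.95

From dP/dt = 0: 0.0171C* = 0.204, so C* = 11.9.
From dR/dt = 0: 0.684(1 - R*/122) = 0.0131·11.9, giving R* = 122·(1 - 0.228) = 94.1.
From dC/dt = 0: 0.00301·94.1 - 0.162 = 0.0411P*, so P* = 0.121/0.0411 = 2.95.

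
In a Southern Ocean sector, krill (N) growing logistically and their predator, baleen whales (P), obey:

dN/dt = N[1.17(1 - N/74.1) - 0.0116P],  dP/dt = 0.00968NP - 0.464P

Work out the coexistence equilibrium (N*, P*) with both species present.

From dP/dt = 0 with P > 0: 0.00968N* = 0.464, so N* = 47.9.
Substitute into dN/dt = 0: 1.17(1 - 47.9/74.1) = 0.0116P*.
The bracket is 0.353, giving P* = 0.413/0.0116 = 35.6.

N* ≈ 47.9, P* ≈ 35.6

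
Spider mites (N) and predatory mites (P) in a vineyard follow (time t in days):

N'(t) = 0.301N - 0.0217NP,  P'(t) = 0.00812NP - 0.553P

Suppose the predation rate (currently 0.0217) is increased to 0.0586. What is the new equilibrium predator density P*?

P* ≈ 5.14

At the interior fixed point, setting dN/dt = 0 with N > 0 fixes P* = (prey growth rate)/(NP coefficient) — independent of the other coefficients.
With the change, P* = 0.301/0.0586 = 5.14; it falls from 13.9.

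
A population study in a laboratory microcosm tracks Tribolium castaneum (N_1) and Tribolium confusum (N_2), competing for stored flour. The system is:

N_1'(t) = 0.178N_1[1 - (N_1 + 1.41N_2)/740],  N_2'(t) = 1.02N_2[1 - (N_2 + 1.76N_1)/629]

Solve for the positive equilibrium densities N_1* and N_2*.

Setting both brackets to zero gives the nullclines N_1 + 1.41N_2 = 740 and 1.76N_1 + N_2 = 629.
Substituting N_2 = 629 - 1.76N_1 into the first: N_1(1 - 1.41·1.76) = 740 - 1.41·629.
So N_1* = -147/-1.48 = 99.1, and then N_2* = 629 - 1.76·99.1 = 455.

N_1* ≈ 99.1, N_2* ≈ 455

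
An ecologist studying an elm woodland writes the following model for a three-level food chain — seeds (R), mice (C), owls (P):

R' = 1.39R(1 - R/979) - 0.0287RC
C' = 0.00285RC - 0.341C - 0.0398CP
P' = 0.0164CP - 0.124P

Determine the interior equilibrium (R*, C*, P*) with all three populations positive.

From dP/dt = 0: 0.0164C* = 0.124, so C* = 7.56.
From dR/dt = 0: 1.39(1 - R*/979) = 0.0287·7.56, giving R* = 979·(1 - 0.156) = 826.
From dC/dt = 0: 0.00285·826 - 0.341 = 0.0398P*, so P* = 2.01/0.0398 = 50.6.

R* ≈ 826, C* ≈ 7.56, P* ≈ 50.6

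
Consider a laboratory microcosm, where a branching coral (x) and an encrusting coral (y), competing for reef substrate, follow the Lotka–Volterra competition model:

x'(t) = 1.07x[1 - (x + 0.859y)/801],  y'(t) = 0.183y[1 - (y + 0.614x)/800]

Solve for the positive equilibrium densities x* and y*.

Setting both brackets to zero gives the nullclines x + 0.859y = 801 and 0.614x + y = 800.
Substituting y = 800 - 0.614x into the first: x(1 - 0.859·0.614) = 801 - 0.859·800.
So x* = 114/0.473 = 241, and then y* = 800 - 0.614·241 = 652.

x* ≈ 241, y* ≈ 652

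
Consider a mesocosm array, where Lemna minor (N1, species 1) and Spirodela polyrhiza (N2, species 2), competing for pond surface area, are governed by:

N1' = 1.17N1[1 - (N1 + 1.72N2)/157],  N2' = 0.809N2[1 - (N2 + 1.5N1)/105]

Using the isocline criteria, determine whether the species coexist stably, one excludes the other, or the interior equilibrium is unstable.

unstable coexistence (outcome depends on initial conditions)

Compare the nullcline intercepts: K1/α12 = 157/1.72 = 91.3 < K2 = 105; K2/α21 = 105/1.5 = 70 < K1 = 157.
Since both are reversed, neither can invade when rare; the interior point is a saddle.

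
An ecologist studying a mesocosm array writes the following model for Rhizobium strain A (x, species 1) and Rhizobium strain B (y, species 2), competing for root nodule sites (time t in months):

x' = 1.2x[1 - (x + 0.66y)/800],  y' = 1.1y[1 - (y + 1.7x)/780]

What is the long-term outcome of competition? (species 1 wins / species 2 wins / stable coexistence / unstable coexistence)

species 1 excludes species 2

Compare the nullcline intercepts: K1/α12 = 800/0.66 = 1210 > K2 = 780; K2/α21 = 780/1.7 = 459 < K1 = 800.
Since the inequalities point opposite ways, species 1 can invade but species 2 cannot.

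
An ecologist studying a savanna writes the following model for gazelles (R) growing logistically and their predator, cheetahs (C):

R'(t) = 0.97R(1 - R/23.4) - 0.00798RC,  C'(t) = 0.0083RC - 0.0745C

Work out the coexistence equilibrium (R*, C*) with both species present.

From dC/dt = 0 with C > 0: 0.0083R* = 0.0745, so R* = 8.98.
Substitute into dR/dt = 0: 0.97(1 - 8.98/23.4) = 0.00798C*.
The bracket is 0.616, giving C* = 0.598/0.00798 = 74.9.

R* ≈ 8.98, C* ≈ 74.9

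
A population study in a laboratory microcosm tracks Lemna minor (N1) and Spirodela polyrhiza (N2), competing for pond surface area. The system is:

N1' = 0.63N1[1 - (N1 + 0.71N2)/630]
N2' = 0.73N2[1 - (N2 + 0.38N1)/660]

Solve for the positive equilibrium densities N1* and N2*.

N1* ≈ 221, N2* ≈ 576

Setting both brackets to zero gives the nullclines N1 + 0.71N2 = 630 and 0.38N1 + N2 = 660.
Substituting N2 = 660 - 0.38N1 into the first: N1(1 - 0.71·0.38) = 630 - 0.71·660.
So N1* = 161/0.73 = 221, and then N2* = 660 - 0.38·221 = 576.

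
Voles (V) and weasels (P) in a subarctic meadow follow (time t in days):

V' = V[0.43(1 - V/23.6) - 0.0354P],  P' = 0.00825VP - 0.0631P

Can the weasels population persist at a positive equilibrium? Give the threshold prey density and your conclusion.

The predator equation gives dP/dt > 0 only when V > 0.0631/0.00825 = 7.65.
Without the predator, V → K = 23.6. Since 23.6 > 7.65, the predator can invade and persist.

Threshold V = 7.65; K > 7.65, so yes, the predator persists.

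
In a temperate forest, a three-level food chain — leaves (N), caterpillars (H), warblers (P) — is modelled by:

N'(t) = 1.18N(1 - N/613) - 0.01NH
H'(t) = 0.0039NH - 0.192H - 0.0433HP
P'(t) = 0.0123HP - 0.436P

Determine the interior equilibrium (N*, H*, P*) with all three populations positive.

From dP/dt = 0: 0.0123H* = 0.436, so H* = 35.4.
From dN/dt = 0: 1.18(1 - N*/613) = 0.01·35.4, giving N* = 613·(1 - 0.3) = 429.
From dH/dt = 0: 0.0039·429 - 0.192 = 0.0433P*, so P* = 1.48/0.0433 = 34.2.

N* ≈ 429, H* ≈ 35.4, P* ≈ 34.2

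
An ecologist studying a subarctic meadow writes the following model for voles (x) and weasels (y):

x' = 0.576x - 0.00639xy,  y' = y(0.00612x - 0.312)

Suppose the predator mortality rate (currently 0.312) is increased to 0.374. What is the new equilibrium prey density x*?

At the interior fixed point, setting dy/dt = 0 with y > 0 fixes x* = (predator death rate)/(xy coefficient) — independent of the other coefficients.
With the change, x* = 0.374/0.00612 = 61.1; it rises from 51.

x* ≈ 61.1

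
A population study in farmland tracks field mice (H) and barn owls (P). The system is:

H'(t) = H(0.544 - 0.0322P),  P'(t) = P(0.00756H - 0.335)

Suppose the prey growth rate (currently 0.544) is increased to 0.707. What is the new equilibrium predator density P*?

At the interior fixed point, setting dH/dt = 0 with H > 0 fixes P* = (prey growth rate)/(HP coefficient) — independent of the other coefficients.
With the change, P* = 0.707/0.0322 = 22; it rises from 16.9.

P* ≈ 22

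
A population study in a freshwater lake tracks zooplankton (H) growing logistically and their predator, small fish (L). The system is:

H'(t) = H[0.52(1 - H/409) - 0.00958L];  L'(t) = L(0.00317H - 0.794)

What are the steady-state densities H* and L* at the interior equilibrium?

H* ≈ 250, L* ≈ 21

From dL/dt = 0 with L > 0: 0.00317H* = 0.794, so H* = 250.
Substitute into dH/dt = 0: 0.52(1 - 250/409) = 0.00958L*.
The bracket is 0.388, giving L* = 0.202/0.00958 = 21.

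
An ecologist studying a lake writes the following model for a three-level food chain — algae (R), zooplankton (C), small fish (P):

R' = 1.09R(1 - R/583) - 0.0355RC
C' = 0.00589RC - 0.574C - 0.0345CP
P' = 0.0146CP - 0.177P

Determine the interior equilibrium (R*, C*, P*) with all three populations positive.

R* ≈ 353, C* ≈ 12.1, P* ≈ 43.6

From dP/dt = 0: 0.0146C* = 0.177, so C* = 12.1.
From dR/dt = 0: 1.09(1 - R*/583) = 0.0355·12.1, giving R* = 583·(1 - 0.395) = 353.
From dC/dt = 0: 0.00589·353 - 0.574 = 0.0345P*, so P* = 1.5/0.0345 = 43.6.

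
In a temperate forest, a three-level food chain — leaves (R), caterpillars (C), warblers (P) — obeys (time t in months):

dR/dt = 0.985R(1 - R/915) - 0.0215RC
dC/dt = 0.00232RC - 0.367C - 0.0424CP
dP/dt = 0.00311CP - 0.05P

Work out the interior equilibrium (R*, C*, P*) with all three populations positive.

From dP/dt = 0: 0.00311C* = 0.05, so C* = 16.1.
From dR/dt = 0: 0.985(1 - R*/915) = 0.0215·16.1, giving R* = 915·(1 - 0.351) = 594.
From dC/dt = 0: 0.00232·594 - 0.367 = 0.0424P*, so P* = 1.01/0.0424 = 23.8.

R* ≈ 594, C* ≈ 16.1, P* ≈ 23.8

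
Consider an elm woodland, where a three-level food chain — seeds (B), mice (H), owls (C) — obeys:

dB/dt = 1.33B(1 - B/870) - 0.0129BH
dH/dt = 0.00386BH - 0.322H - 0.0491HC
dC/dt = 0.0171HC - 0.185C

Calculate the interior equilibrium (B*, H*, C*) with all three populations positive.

B* ≈ 779, H* ≈ 10.8, C* ≈ 54.7

From dC/dt = 0: 0.0171H* = 0.185, so H* = 10.8.
From dB/dt = 0: 1.33(1 - B*/870) = 0.0129·10.8, giving B* = 870·(1 - 0.105) = 779.
From dH/dt = 0: 0.00386·779 - 0.322 = 0.0491C*, so C* = 2.68/0.0491 = 54.7.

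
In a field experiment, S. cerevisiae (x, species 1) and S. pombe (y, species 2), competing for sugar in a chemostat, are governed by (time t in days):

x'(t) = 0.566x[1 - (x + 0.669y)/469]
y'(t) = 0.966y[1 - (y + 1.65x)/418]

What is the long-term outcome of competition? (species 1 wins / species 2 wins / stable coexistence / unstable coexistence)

species 1 excludes species 2

Compare the nullcline intercepts: K1/α12 = 469/0.669 = 701 > K2 = 418; K2/α21 = 418/1.65 = 253 < K1 = 469.
Since the inequalities point opposite ways, species 1 can invade but species 2 cannot.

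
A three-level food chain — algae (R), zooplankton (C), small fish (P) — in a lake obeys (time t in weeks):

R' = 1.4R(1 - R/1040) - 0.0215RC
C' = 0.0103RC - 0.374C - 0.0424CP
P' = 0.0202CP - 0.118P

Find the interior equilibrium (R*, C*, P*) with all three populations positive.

R* ≈ 947, C* ≈ 5.84, P* ≈ 221

From dP/dt = 0: 0.0202C* = 0.118, so C* = 5.84.
From dR/dt = 0: 1.4(1 - R*/1040) = 0.0215·5.84, giving R* = 1040·(1 - 0.0897) = 947.
From dC/dt = 0: 0.0103·947 - 0.374 = 0.0424P*, so P* = 9.38/0.0424 = 221.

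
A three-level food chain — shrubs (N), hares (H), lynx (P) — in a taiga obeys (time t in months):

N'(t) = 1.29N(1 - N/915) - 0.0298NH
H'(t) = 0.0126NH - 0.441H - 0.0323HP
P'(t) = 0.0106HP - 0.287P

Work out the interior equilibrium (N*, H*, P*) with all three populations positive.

From dP/dt = 0: 0.0106H* = 0.287, so H* = 27.1.
From dN/dt = 0: 1.29(1 - N*/915) = 0.0298·27.1, giving N* = 915·(1 - 0.625) = 343.
From dH/dt = 0: 0.0126·343 - 0.441 = 0.0323P*, so P* = 3.88/0.0323 = 120.

N* ≈ 343, H* ≈ 27.1, P* ≈ 120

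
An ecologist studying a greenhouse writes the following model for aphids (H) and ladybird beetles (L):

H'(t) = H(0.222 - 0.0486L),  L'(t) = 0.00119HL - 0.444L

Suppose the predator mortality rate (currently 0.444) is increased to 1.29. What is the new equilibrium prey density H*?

H* ≈ 1080

At the interior fixed point, setting dL/dt = 0 with L > 0 fixes H* = (predator death rate)/(HL coefficient) — independent of the other coefficients.
With the change, H* = 1.29/0.00119 = 1080; it rises from 373.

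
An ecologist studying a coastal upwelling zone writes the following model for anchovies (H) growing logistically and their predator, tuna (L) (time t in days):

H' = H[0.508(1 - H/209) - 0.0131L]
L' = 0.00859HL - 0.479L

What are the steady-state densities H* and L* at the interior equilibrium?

H* ≈ 55.8, L* ≈ 28.4

From dL/dt = 0 with L > 0: 0.00859H* = 0.479, so H* = 55.8.
Substitute into dH/dt = 0: 0.508(1 - 55.8/209) = 0.0131L*.
The bracket is 0.733, giving L* = 0.372/0.0131 = 28.4.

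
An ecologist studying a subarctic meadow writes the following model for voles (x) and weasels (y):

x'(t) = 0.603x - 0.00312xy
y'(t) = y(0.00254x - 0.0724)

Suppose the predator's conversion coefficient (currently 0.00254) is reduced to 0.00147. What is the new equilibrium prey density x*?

At the interior fixed point, setting dy/dt = 0 with y > 0 fixes x* = (predator death rate)/(xy coefficient) — independent of the other coefficients.
With the change, x* = 0.0724/0.00147 = 49.3; it rises from 28.5.

x* ≈ 49.3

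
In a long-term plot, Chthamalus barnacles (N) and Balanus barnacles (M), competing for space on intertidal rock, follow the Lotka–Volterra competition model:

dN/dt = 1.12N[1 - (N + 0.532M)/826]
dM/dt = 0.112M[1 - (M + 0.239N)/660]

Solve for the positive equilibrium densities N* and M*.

Setting both brackets to zero gives the nullclines N + 0.532M = 826 and 0.239N + M = 660.
Substituting M = 660 - 0.239N into the first: N(1 - 0.532·0.239) = 826 - 0.532·660.
So N* = 475/0.873 = 544, and then M* = 660 - 0.239·544 = 530.

N* ≈ 544, M* ≈ 530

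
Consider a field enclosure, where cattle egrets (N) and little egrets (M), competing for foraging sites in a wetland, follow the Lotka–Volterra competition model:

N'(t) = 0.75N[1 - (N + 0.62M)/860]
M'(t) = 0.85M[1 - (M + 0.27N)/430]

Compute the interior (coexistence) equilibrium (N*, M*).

Setting both brackets to zero gives the nullclines N + 0.62M = 860 and 0.27N + M = 430.
Substituting M = 430 - 0.27N into the first: N(1 - 0.62·0.27) = 860 - 0.62·430.
So N* = 593/0.833 = 713, and then M* = 430 - 0.27·713 = 238.

N* ≈ 713, M* ≈ 238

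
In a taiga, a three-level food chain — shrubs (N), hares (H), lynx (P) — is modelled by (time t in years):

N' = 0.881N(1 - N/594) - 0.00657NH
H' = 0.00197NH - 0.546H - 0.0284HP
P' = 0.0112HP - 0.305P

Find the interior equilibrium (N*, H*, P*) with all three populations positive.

N* ≈ 473, H* ≈ 27.2, P* ≈ 13.6

From dP/dt = 0: 0.0112H* = 0.305, so H* = 27.2.
From dN/dt = 0: 0.881(1 - N*/594) = 0.00657·27.2, giving N* = 594·(1 - 0.203) = 473.
From dH/dt = 0: 0.00197·473 - 0.546 = 0.0284P*, so P* = 0.387/0.0284 = 13.6.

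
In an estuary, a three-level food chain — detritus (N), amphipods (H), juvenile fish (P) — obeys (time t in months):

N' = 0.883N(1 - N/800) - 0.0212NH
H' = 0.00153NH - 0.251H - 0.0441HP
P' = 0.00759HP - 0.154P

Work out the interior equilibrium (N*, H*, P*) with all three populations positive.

N* ≈ 410, H* ≈ 20.3, P* ≈ 8.54

From dP/dt = 0: 0.00759H* = 0.154, so H* = 20.3.
From dN/dt = 0: 0.883(1 - N*/800) = 0.0212·20.3, giving N* = 800·(1 - 0.487) = 410.
From dH/dt = 0: 0.00153·410 - 0.251 = 0.0441P*, so P* = 0.377/0.0441 = 8.54.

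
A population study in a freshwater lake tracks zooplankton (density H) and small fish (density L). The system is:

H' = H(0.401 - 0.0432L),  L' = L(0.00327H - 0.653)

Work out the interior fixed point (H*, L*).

H* ≈ 200, L* ≈ 9.28

Set dL/dt = 0 with L > 0: 0.00327H - 0.653 = 0, so H* = 0.653/0.00327 = 200.
Set dH/dt = 0 with H > 0: 0.401 - 0.0432L = 0, so L* = 0.401/0.0432 = 9.28.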